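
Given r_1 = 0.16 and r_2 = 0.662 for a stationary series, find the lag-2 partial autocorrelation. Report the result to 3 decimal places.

φ_{22} = (r_2 − r_1²) / (1 − r_1²)
r_1² = (0.16)² = 0.0256
Numerator = 0.662 − 0.0256 = 0.6364; denominator = 1 − 0.0256 = 0.9744
φ_{22} = 0.6364 / 0.9744 = 0.653

0.653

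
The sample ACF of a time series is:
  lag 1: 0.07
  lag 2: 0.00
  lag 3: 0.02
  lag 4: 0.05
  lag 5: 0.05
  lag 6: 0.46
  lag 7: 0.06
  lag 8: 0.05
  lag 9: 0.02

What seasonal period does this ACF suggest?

The largest autocorrelation is r_6 = 0.46; the remaining lags stay at or below 0.07.
The dominant spike at lag 6 indicates a seasonal period of 6.

6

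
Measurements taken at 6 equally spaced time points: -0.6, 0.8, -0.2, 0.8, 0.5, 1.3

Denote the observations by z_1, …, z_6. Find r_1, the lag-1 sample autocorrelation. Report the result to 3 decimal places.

Mean z̄ = (-0.6 + 0.8 − 0.2 + 0.8 + 0.5 + 1.3)/6 = 0.4333
Σ(z_t−z̄)(z_{t+1}−z̄) = (-0.3789) + (-0.2322) + (-0.2322) + (0.0244) + (0.0578) = -0.7611
Denominator Σ(z_t−z̄)² = 2.4933
r_1 = -0.7611 / 2.4933 = -0.305

-0.305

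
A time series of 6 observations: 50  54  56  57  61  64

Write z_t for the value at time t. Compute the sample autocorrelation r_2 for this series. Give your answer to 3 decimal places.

Mean z̄ = (50 + 54 + 56 + 57 + 61 + 64)/6 = 57.0000
Deviations from mean: -7.0000, -3.0000, -1.0000, 0.0000, 4.0000, 7.0000
Numerator Σ_{t=1}^{4}(z_t−z̄)(z_{t+2}−z̄) = 3.0000
Denominator Σ(z_t−z̄)² = 124.0000
r_2 = 3.0000 / 124.0000 = 0.024

0.024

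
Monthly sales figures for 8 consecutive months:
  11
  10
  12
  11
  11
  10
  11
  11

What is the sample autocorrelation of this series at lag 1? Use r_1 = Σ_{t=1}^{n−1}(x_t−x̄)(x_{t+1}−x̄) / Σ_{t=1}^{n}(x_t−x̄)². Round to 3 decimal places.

Mean x̄ = (11 + 10 + 12 + 11 + 11 + 10 + 11 + 11)/8 = 10.8750
Deviations from mean: 0.1250, -0.8750, 1.1250, 0.1250, 0.1250, -0.8750, 0.1250, 0.1250
Σ(x_t−x̄)(x_{t+1}−x̄) = (-0.1094) + (-0.9844) + (0.1406) + (0.0156) + (-0.1094) + (-0.1094) + (0.0156) = -1.1406
Denominator Σ(x_t−x̄)² = 2.8750
r_1 = -1.1406 / 2.8750 = -0.397

-0.397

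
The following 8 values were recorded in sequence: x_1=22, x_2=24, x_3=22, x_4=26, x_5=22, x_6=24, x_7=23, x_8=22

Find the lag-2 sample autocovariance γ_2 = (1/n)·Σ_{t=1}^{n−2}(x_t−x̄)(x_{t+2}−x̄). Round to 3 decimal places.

Mean x̄ = (22 + 24 + 22 + 26 + 22 + 24 + 23 + 22)/8 = 23.1250
Σ_{t=1}^{6}(x_t−x̄)(x_{t+2}−x̄) = 6.7188
γ_2 = 6.7188 / 8 = 0.840

0.840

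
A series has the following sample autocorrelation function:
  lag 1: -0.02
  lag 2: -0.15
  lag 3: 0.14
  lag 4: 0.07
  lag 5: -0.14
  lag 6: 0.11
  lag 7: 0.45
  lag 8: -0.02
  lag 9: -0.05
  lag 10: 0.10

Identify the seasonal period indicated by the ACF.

The largest autocorrelation is r_7 = 0.45; the remaining lags stay at or below 0.14.
The dominant spike at lag 7 indicates a seasonal period of 7.

7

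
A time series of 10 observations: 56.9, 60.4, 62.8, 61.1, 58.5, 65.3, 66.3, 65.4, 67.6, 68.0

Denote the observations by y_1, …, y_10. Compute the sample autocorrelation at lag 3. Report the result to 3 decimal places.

0.243

Mean ȳ = (56.9 + 60.4 + 62.8 + 61.1 + 58.5 + 65.3 + 66.3 + 65.4 + 67.6 + 68.0)/10 = 63.2300
Σ(y_t−ȳ)(y_{t+3}−ȳ) = (13.4829) + (13.3859) + (-0.8901) + (-6.5391) + (-10.2641) + (9.0459) + (14.6439) = 32.8653
Denominator Σ(y_t−ȳ)² = 135.4410
r_3 = 32.8653 / 135.4410 = 0.243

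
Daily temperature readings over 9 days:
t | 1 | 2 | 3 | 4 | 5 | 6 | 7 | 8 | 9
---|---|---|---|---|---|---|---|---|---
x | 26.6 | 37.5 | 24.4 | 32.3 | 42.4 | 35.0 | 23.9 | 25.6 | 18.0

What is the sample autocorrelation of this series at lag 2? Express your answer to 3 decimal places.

-0.089

Mean x̄ = (26.6 + 37.5 + 24.4 + 32.3 + 42.4 + 35.0 + 23.9 + 25.6 + 18.0)/9 = 29.5222
Σ(x_t−x̄)(x_{t+2}−x̄) = (14.9683) + (22.1605) + (-65.9628) + (15.2160) + (-72.4017) + (-21.4851) + (64.7805) = -42.7243
Denominator Σ(x_t−x̄)² = 481.7356
r_2 = -42.7243 / 481.7356 = -0.089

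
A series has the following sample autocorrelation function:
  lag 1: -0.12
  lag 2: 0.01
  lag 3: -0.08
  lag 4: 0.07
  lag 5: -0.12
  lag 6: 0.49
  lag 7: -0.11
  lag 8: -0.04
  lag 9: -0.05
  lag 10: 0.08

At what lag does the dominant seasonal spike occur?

The largest autocorrelation is r_6 = 0.49; the remaining lags stay at or below 0.08.
The dominant spike at lag 6 indicates a seasonal period of 6.

6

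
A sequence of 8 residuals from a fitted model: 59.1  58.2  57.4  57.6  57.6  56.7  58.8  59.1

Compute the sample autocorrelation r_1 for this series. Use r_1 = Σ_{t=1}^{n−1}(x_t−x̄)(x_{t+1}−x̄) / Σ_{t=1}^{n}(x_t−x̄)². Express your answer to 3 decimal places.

0.177

Mean x̄ = (59.1 + 58.2 + 57.4 + 57.6 + 57.6 + 56.7 + 58.8 + 59.1)/8 = 58.0625
Deviations from mean: 1.0375, 0.1375, -0.6625, -0.4625, -0.4625, -1.3625, 0.7375, 1.0375
Numerator Σ_{t=1}^{7}(x_t−x̄)(x_{t+1}−x̄) = 0.9623
Denominator Σ(x_t−x̄)² = 5.4388
r_1 = 0.9623 / 5.4388 = 0.177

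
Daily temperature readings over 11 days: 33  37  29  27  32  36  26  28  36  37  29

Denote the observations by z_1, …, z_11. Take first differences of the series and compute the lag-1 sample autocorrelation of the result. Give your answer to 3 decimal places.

-0.141

First differences Δz: 4, -8, -2, 5, 4, -10, 2, 8, 1, -8
Mean of differences = -0.4000
Numerator Σ(Δz_t−Δz̄)(Δz_{t+1}−Δz̄) = -50.1600
Denominator Σ(Δz_t−Δz̄)² = 356.4000
r_1(Δz) = -50.1600 / 356.4000 = -0.141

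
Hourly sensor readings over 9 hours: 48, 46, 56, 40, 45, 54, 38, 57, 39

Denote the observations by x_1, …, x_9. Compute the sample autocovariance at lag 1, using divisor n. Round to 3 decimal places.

-34.000

Mean x̄ = (48 + 46 + 56 + 40 + 45 + 54 + 38 + 57 + 39)/9 = 47.0000
Σ_{t=1}^{8}(x_t−x̄)(x_{t+1}−x̄) = -306.0000
γ_1 = -306.0000 / 9 = -34.000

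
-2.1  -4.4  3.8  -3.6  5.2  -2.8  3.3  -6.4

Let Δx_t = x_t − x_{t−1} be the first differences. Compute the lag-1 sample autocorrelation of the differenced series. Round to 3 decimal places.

First differences Δx: -2.3, 8.2, -7.4, 8.8, -8.0, 6.1, -9.7
Mean of differences = -0.6143
Numerator Σ(Δx_t−Δx̄)(Δx_{t+1}−Δx̄) = -318.6773
Denominator Σ(Δx_t−Δx̄)² = 397.3886
r_1(Δx) = -318.6773 / 397.3886 = -0.802

-0.802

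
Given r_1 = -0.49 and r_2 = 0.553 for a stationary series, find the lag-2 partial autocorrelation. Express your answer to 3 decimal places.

0.412

φ_{22} = (r_2 − r_1²) / (1 − r_1²)
r_1² = (-0.49)² = 0.2401
Numerator = 0.553 − 0.2401 = 0.3129; denominator = 1 − 0.2401 = 0.7599
φ_{22} = 0.3129 / 0.7599 = 0.412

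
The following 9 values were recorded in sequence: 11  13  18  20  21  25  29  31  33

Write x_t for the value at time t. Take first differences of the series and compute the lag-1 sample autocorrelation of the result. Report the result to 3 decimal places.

First differences Δx: 2, 5, 2, 1, 4, 4, 2, 2
Mean of differences = 2.7500
Numerator Σ(Δx_t−Δx̄)(Δx_{t+1}−Δx̄) = -3.0625
Denominator Σ(Δx_t−Δx̄)² = 13.5000
r_1(Δx) = -3.0625 / 13.5000 = -0.227

-0.227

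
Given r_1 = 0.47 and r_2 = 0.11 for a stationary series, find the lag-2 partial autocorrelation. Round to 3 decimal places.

φ_{22} = (r_2 − r_1²) / (1 − r_1²)
r_1² = (0.47)² = 0.2209
Numerator = 0.11 − 0.2209 = -0.1109; denominator = 1 − 0.2209 = 0.7791
φ_{22} = -0.1109 / 0.7791 = -0.142

-0.142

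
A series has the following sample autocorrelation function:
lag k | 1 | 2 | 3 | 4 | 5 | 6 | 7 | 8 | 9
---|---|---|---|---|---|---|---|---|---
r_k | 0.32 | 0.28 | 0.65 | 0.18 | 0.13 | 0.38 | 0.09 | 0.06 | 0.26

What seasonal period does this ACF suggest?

3

The largest autocorrelation is r_3 = 0.65, with a weaker echo at lag 6 (0.38); the remaining lags stay at or below 0.32. The elevated value at lag 1 (0.32), dropping to 0.28 at lag 2, reflects decaying short-term dependence rather than seasonality.
The dominant spike at lag 3 indicates a seasonal period of 3.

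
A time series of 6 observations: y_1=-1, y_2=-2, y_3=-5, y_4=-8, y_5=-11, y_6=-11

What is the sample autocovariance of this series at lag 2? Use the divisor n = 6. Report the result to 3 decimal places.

Mean ȳ = (-1 − 2 − 5 − 8 − 11 − 11)/6 = -6.3333
Σ_{t=1}^{4}(y_t−ȳ)(y_{t+2}−ȳ) = 1.4444
γ_2 = 1.4444 / 6 = 0.241

0.241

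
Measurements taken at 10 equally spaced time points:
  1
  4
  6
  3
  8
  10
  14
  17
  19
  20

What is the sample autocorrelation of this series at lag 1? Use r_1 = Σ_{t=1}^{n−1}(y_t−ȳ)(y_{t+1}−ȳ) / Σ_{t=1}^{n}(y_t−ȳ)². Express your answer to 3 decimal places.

Mean ȳ = (1 + 4 + 6 + 3 + 8 + 10 + 14 + 17 + 19 + 20)/10 = 10.2000
Numerator Σ_{t=1}^{9}(y_t−ȳ)(y_{t+1}−ȳ) = 300.7600
Denominator Σ(y_t−ȳ)² = 431.6000
r_1 = 300.7600 / 431.6000 = 0.697

0.697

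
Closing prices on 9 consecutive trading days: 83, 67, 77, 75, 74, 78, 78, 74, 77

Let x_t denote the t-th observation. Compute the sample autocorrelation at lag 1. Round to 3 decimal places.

Mean x̄ = (83 + 67 + 77 + 75 + 74 + 78 + 78 + 74 + 77)/9 = 75.8889
Numerator Σ_{t=1}^{8}(x_t−x̄)(x_{t+1}−x̄) = -78.0123
Denominator Σ(x_t−x̄)² = 148.8889
r_1 = -78.0123 / 148.8889 = -0.524

-0.524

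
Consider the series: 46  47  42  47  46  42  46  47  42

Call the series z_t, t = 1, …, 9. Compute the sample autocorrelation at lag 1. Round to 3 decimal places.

-0.429

Mean z̄ = (46 + 47 + 42 + 47 + 46 + 42 + 46 + 47 + 42)/9 = 45.0000
Numerator Σ_{t=1}^{8}(z_t−z̄)(z_{t+1}−z̄) = -18.0000
Denominator Σ(z_t−z̄)² = 42.0000
r_1 = -18.0000 / 42.0000 = -0.429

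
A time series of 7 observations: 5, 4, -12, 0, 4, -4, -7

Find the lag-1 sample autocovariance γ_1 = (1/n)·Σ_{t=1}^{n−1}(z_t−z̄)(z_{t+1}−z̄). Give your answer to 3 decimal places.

-4.210

Mean z̄ = (5 + 4 − 12 + 0 + 4 − 4 − 7)/7 = -1.4286
Deviations: 6.4286, 5.4286, -10.5714, 1.4286, 5.4286, -2.5714, -5.5714
Σ_{t=1}^{6}(z_t−z̄)(z_{t+1}−z̄) = -29.4694
γ_1 = -29.4694 / 7 = -4.210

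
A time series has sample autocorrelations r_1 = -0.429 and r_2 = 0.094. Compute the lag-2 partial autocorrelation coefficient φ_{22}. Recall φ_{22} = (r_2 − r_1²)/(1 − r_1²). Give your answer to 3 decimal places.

φ_{22} = (r_2 − r_1²) / (1 − r_1²)
r_1² = (-0.429)² = 0.184041
Numerator = 0.094 − 0.1840 = -0.0900; denominator = 1 − 0.1840 = 0.8160
φ_{22} = -0.0900 / 0.8160 = -0.110

-0.110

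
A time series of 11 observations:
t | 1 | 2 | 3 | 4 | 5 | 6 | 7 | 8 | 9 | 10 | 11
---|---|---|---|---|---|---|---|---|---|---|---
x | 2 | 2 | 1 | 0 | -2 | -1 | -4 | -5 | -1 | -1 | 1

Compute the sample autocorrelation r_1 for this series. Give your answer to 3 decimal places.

Mean x̄ = (2 + 2 + 1 + 0 − 2 − 1 − 4 − 5 − 1 − 1 + 1)/11 = -0.7273
Numerator Σ_{t=1}^{10}(x_t−x̄)(x_{t+1}−x̄) = 28.4711
Denominator Σ(x_t−x̄)² = 52.1818
r_1 = 28.4711 / 52.1818 = 0.546

0.546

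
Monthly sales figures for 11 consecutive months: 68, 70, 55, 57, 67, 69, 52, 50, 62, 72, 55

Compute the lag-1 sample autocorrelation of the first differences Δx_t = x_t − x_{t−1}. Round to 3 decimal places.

First differences Δx: 2, -15, 2, 10, 2, -17, -2, 12, 10, -17
Mean of differences = -1.3000
Numerator Σ(Δx_t−Δx̄)(Δx_{t+1}−Δx̄) = -93.0900
Denominator Σ(Δx_t−Δx̄)² = 1146.1000
r_1(Δx) = -93.0900 / 1146.1000 = -0.081

-0.081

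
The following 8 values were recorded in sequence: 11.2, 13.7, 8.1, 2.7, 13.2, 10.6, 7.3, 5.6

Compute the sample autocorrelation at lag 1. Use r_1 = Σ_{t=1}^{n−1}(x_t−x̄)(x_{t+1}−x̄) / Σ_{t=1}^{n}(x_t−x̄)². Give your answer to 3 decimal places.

Mean x̄ = (11.2 + 13.7 + 8.1 + 2.7 + 13.2 + 10.6 + 7.3 + 5.6)/8 = 9.0500
Deviations from mean: 2.1500, 4.6500, -0.9500, -6.3500, 4.1500, 1.5500, -1.7500, -3.4500
Numerator Σ_{t=1}^{7}(x_t−x̄)(x_{t+1}−x̄) = -4.9825
Denominator Σ(x_t−x̄)² = 102.0600
r_1 = -4.9825 / 102.0600 = -0.049

-0.049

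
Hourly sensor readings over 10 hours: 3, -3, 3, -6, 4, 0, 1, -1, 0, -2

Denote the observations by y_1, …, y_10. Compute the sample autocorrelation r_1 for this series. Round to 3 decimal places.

-0.721

Mean ȳ = (3 − 3 + 3 − 6 + 4 + 0 + 1 − 1 + 0 − 2)/10 = -0.1000
Numerator Σ_{t=1}^{9}(y_t−ȳ)(y_{t+1}−ȳ) = -61.2100
Denominator Σ(y_t−ȳ)² = 84.9000
r_1 = -61.2100 / 84.9000 = -0.721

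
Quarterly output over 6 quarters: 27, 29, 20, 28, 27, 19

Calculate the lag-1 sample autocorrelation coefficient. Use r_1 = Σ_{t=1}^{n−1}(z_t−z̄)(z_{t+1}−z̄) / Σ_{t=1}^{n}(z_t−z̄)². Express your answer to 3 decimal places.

Mean z̄ = (27 + 29 + 20 + 28 + 27 + 19)/6 = 25.0000
Deviations from mean: 2.0000, 4.0000, -5.0000, 3.0000, 2.0000, -6.0000
Σ(z_t−z̄)(z_{t+1}−z̄) = (8.0000) + (-20.0000) + (-15.0000) + (6.0000) + (-12.0000) = -33.0000
Denominator Σ(z_t−z̄)² = 94.0000
r_1 = -33.0000 / 94.0000 = -0.351

-0.351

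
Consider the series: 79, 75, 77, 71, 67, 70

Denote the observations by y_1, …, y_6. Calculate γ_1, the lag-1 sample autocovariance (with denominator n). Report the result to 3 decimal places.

7.051

Mean ȳ = (79 + 75 + 77 + 71 + 67 + 70)/6 = 73.1667
Deviations: 5.8333, 1.8333, 3.8333, -2.1667, -6.1667, -3.1667
Σ_{t=1}^{5}(y_t−ȳ)(y_{t+1}−ȳ) = 42.3056
γ_1 = 42.3056 / 6 = 7.051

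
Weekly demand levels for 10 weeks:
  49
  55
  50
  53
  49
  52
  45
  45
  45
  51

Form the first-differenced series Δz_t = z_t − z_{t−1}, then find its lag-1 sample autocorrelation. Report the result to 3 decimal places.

First differences Δz: 6, -5, 3, -4, 3, -7, 0, 0, 6
Mean of differences = 0.2222
Numerator Σ(Δz_t−Δz̄)(Δz_{t+1}−Δz̄) = -87.8272
Denominator Σ(Δz_t−Δz̄)² = 179.5556
r_1(Δz) = -87.8272 / 179.5556 = -0.489

-0.489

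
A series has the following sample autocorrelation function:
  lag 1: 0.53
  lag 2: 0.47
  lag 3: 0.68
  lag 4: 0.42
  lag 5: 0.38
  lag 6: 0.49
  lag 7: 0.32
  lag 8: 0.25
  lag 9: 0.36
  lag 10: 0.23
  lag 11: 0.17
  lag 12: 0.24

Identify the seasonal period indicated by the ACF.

3

The largest autocorrelation is r_3 = 0.68; the remaining lags stay at or below 0.53. The elevated value at lag 1 (0.53), dropping to 0.47 at lag 2, reflects decaying short-term dependence rather than seasonality.
The dominant spike at lag 3 indicates a seasonal period of 3.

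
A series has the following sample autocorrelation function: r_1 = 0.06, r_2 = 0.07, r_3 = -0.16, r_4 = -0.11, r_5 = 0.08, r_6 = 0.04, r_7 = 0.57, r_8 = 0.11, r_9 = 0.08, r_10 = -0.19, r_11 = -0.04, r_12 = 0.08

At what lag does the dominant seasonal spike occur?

The largest autocorrelation is r_7 = 0.57; the remaining lags stay at or below 0.11.
The dominant spike at lag 7 indicates a seasonal period of 7.

7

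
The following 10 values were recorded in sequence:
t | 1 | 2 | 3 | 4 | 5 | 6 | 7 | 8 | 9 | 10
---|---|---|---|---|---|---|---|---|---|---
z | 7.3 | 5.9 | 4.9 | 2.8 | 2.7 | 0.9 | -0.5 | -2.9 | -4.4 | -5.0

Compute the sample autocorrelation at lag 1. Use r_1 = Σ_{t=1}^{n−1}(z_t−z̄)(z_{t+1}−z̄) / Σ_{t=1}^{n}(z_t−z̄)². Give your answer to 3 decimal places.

Mean z̄ = (7.3 + 5.9 + 4.9 + 2.8 + 2.7 + 0.9 − 0.5 − 2.9 − 4.4 − 5.0)/10 = 1.1700
Numerator Σ_{t=1}^{9}(z_t−z̄)(z_{t+1}−z̄) = 119.0831
Denominator Σ(z_t−z̄)² = 167.3810
r_1 = 119.0831 / 167.3810 = 0.711

0.711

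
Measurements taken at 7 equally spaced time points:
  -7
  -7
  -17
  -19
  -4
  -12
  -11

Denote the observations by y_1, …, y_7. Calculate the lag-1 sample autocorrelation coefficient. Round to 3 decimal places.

Mean ȳ = (-7 − 7 − 17 − 19 − 4 − 12 − 11)/7 = -11.0000
Deviations from mean: 4.0000, 4.0000, -6.0000, -8.0000, 7.0000, -1.0000, 0.0000
Σ(y_t−ȳ)(y_{t+1}−ȳ) = (16.0000) + (-24.0000) + (48.0000) + (-56.0000) + (-7.0000) + (0.0000) = -23.0000
Denominator Σ(y_t−ȳ)² = 182.0000
r_1 = -23.0000 / 182.0000 = -0.126

-0.126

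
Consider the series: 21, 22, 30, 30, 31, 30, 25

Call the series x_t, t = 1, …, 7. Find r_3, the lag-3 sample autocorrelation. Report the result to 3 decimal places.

Mean x̄ = (21 + 22 + 30 + 30 + 31 + 30 + 25)/7 = 27.0000
Deviations from mean: -6.0000, -5.0000, 3.0000, 3.0000, 4.0000, 3.0000, -2.0000
Σ(x_t−x̄)(x_{t+3}−x̄) = (-18.0000) + (-20.0000) + (9.0000) + (-6.0000) = -35.0000
Denominator Σ(x_t−x̄)² = 108.0000
r_3 = -35.0000 / 108.0000 = -0.324

-0.324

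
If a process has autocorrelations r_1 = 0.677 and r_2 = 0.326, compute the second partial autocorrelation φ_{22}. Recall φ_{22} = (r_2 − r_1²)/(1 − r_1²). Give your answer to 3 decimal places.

φ_{22} = (r_2 − r_1²) / (1 − r_1²)
r_1² = (0.677)² = 0.458329
Numerator = 0.326 − 0.4583 = -0.1323; denominator = 1 − 0.4583 = 0.5417
φ_{22} = -0.1323 / 0.5417 = -0.244

-0.244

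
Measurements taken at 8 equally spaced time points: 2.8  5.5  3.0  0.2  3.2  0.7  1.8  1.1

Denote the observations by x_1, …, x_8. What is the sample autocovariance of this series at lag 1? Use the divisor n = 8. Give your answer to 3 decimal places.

Mean x̄ = (2.8 + 5.5 + 3.0 + 0.2 + 3.2 + 0.7 + 1.8 + 1.1)/8 = 2.2875
Σ_{t=1}^{7}(x_t−x̄)(x_{t+1}−x̄) = 0.4473
γ_1 = 0.4473 / 8 = 0.056

0.056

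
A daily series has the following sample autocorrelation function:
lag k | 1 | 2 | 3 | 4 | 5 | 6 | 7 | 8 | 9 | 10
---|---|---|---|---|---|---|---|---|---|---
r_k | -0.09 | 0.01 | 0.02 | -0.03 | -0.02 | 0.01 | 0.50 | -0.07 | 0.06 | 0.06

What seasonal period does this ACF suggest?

The largest autocorrelation is r_7 = 0.50; the remaining lags stay at or below 0.06.
The dominant spike at lag 7 indicates a seasonal period of 7.

7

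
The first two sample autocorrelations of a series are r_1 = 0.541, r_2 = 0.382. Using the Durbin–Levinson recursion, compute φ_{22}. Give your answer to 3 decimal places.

φ_{22} = (r_2 − r_1²) / (1 − r_1²)
r_1² = (0.541)² = 0.292681
Numerator = 0.382 − 0.2927 = 0.0893; denominator = 1 − 0.2927 = 0.7073
φ_{22} = 0.0893 / 0.7073 = 0.126

0.126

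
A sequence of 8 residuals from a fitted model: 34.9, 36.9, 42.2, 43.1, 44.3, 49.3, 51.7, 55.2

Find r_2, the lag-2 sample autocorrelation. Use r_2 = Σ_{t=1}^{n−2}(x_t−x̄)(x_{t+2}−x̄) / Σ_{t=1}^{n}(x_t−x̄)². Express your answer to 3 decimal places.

0.220

Mean x̄ = (34.9 + 36.9 + 42.2 + 43.1 + 44.3 + 49.3 + 51.7 + 55.2)/8 = 44.7000
Deviations from mean: -9.8000, -7.8000, -2.5000, -1.6000, -0.4000, 4.6000, 7.0000, 10.5000
Σ(x_t−x̄)(x_{t+2}−x̄) = (24.5000) + (12.4800) + (1.0000) + (-7.3600) + (-2.8000) + (48.3000) = 76.1200
Denominator Σ(x_t−x̄)² = 346.2600
r_2 = 76.1200 / 346.2600 = 0.220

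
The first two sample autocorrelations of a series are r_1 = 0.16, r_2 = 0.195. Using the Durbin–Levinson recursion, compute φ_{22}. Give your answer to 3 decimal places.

φ_{22} = (r_2 − r_1²) / (1 − r_1²)
r_1² = (0.16)² = 0.0256
Numerator = 0.195 − 0.0256 = 0.1694; denominator = 1 − 0.0256 = 0.9744
φ_{22} = 0.1694 / 0.9744 = 0.174

0.174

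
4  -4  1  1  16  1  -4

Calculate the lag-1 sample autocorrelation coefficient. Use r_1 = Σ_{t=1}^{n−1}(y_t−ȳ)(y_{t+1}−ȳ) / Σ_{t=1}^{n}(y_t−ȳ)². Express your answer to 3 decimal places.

-0.101

Mean ȳ = (4 − 4 + 1 + 1 + 16 + 1 − 4)/7 = 2.1429
Deviations from mean: 1.8571, -6.1429, -1.1429, -1.1429, 13.8571, -1.1429, -6.1429
Σ(y_t−ȳ)(y_{t+1}−ȳ) = (-11.4082) + (7.0204) + (1.3061) + (-15.8367) + (-15.8367) + (7.0204) = -27.7347
Denominator Σ(y_t−ȳ)² = 274.8571
r_1 = -27.7347 / 274.8571 = -0.101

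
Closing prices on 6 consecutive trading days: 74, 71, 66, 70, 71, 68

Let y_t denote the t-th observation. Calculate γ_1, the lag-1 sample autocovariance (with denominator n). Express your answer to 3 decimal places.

-0.333

Mean ȳ = (74 + 71 + 66 + 70 + 71 + 68)/6 = 70.0000
Σ_{t=1}^{5}(y_t−ȳ)(y_{t+1}−ȳ) = -2.0000
γ_1 = -2.0000 / 6 = -0.333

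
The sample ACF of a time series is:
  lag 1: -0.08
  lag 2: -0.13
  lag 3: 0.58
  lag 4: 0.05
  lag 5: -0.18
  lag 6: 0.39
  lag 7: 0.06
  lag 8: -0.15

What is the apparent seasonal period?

3

The largest autocorrelation is r_3 = 0.58, with a weaker echo at lag 6 (0.39); the remaining lags stay at or below 0.06.
The dominant spike at lag 3 indicates a seasonal period of 3.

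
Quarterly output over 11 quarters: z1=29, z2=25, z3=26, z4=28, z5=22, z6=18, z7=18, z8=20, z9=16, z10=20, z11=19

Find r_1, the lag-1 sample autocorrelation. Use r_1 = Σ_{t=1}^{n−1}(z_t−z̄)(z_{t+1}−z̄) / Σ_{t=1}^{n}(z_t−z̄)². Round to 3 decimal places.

Mean z̄ = (29 + 25 + 26 + 28 + 22 + 18 + 18 + 20 + 16 + 20 + 19)/11 = 21.9091
Numerator Σ_{t=1}^{10}(z_t−z̄)(z_{t+1}−z̄) = 110.5372
Denominator Σ(z_t−z̄)² = 194.9091
r_1 = 110.5372 / 194.9091 = 0.567

0.567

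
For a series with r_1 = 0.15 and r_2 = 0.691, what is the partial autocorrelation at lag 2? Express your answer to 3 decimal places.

0.684

φ_{22} = (r_2 − r_1²) / (1 − r_1²)
r_1² = (0.15)² = 0.0225
Numerator = 0.691 − 0.0225 = 0.6685; denominator = 1 − 0.0225 = 0.9775
φ_{22} = 0.6685 / 0.9775 = 0.684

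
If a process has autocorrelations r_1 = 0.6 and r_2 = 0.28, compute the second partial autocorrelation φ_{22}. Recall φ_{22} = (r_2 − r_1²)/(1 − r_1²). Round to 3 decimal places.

φ_{22} = (r_2 − r_1²) / (1 − r_1²)
r_1² = (0.6)² = 0.36
Numerator = 0.28 − 0.3600 = -0.0800; denominator = 1 − 0.3600 = 0.6400
φ_{22} = -0.0800 / 0.6400 = -0.125

-0.125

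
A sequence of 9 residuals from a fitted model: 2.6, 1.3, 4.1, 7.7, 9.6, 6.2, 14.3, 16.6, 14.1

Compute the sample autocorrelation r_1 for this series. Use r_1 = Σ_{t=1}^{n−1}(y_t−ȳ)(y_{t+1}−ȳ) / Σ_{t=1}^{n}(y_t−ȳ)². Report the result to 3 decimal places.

0.629

Mean ȳ = (2.6 + 1.3 + 4.1 + 7.7 + 9.6 + 6.2 + 14.3 + 16.6 + 14.1)/9 = 8.5000
Numerator Σ_{t=1}^{8}(y_t−ȳ)(y_{t+1}−ȳ) = 153.2700
Denominator Σ(y_t−ȳ)² = 243.7600
r_1 = 153.2700 / 243.7600 = 0.629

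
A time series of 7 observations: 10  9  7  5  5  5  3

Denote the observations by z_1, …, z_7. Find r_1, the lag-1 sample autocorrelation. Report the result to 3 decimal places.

Mean z̄ = (10 + 9 + 7 + 5 + 5 + 5 + 3)/7 = 6.2857
Deviations from mean: 3.7143, 2.7143, 0.7143, -1.2857, -1.2857, -1.2857, -3.2857
Numerator Σ_{t=1}^{6}(z_t−z̄)(z_{t+1}−z̄) = 18.6327
Denominator Σ(z_t−z̄)² = 37.4286
r_1 = 18.6327 / 37.4286 = 0.498

0.498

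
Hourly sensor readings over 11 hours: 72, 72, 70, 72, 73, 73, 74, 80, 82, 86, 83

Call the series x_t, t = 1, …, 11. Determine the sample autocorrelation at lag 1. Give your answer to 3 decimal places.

0.773

Mean x̄ = (72 + 72 + 70 + 72 + 73 + 73 + 74 + 80 + 82 + 86 + 83)/11 = 76.0909
Numerator Σ_{t=1}^{10}(x_t−x̄)(x_{t+1}−x̄) = 237.1736
Denominator Σ(x_t−x̄)² = 306.9091
r_1 = 237.1736 / 306.9091 = 0.773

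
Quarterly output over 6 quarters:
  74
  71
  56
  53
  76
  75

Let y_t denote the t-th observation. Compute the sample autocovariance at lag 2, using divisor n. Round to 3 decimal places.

-55.333

Mean ȳ = (74 + 71 + 56 + 53 + 76 + 75)/6 = 67.5000
Deviations: 6.5000, 3.5000, -11.5000, -14.5000, 8.5000, 7.5000
Σ_{t=1}^{4}(y_t−ȳ)(y_{t+2}−ȳ) = -332.0000
γ_2 = -332.0000 / 6 = -55.333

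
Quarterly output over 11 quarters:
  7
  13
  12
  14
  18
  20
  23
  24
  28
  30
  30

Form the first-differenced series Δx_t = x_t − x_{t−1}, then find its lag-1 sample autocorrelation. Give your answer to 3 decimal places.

First differences Δx: 6, -1, 2, 4, 2, 3, 1, 4, 2, 0
Mean of differences = 2.3000
Numerator Σ(Δx_t−Δx̄)(Δx_{t+1}−Δx̄) = -15.3900
Denominator Σ(Δx_t−Δx̄)² = 38.1000
r_1(Δx) = -15.3900 / 38.1000 = -0.404

-0.404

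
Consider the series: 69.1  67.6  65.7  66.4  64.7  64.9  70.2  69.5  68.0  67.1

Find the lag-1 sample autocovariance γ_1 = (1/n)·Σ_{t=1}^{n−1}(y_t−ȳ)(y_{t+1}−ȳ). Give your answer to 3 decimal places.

Mean ȳ = (69.1 + 67.6 + 65.7 + 66.4 + 64.7 + 64.9 + 70.2 + 69.5 + 68.0 + 67.1)/10 = 67.3200
Σ_{t=1}^{9}(y_t−ȳ)(y_{t+1}−ȳ) = 10.9276
γ_1 = 10.9276 / 10 = 1.093

1.093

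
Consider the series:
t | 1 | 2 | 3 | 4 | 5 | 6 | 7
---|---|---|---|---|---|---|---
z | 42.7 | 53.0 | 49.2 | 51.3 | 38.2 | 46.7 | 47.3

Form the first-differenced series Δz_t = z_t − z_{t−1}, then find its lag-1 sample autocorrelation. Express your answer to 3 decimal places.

First differences Δz: 10.3, -3.8, 2.1, -13.1, 8.5, 0.6
Mean of differences = 0.7667
Numerator Σ(Δz_t−Δz̄)(Δz_{t+1}−Δz̄) = -176.6378
Denominator Σ(Δz_t−Δz̄)² = 365.6333
r_1(Δz) = -176.6378 / 365.6333 = -0.483

-0.483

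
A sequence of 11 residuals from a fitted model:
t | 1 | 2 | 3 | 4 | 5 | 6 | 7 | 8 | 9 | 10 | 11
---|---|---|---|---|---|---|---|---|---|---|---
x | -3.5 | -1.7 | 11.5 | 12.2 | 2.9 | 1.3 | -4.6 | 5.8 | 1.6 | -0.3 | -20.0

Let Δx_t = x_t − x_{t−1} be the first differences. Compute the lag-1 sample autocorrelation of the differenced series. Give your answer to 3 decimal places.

-0.012

First differences Δx: 1.8, 13.2, 0.7, -9.3, -1.6, -5.9, 10.4, -4.2, -1.9, -19.7
Mean of differences = -1.6500
Numerator Σ(Δx_t−Δx̄)(Δx_{t+1}−Δx̄) = -9.2325
Denominator Σ(Δx_t−Δx̄)² = 792.1050
r_1(Δx) = -9.2325 / 792.1050 = -0.012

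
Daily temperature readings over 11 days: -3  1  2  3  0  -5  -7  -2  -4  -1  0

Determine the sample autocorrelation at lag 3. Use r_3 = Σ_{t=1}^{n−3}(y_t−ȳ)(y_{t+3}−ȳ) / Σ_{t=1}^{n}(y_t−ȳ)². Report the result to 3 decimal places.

Mean ȳ = (-3 + 1 + 2 + 3 + 0 − 5 − 7 − 2 − 4 − 1 + 0)/11 = -1.4545
Numerator Σ_{t=1}^{8}(y_t−ȳ)(y_{t+3}−ȳ) = -35.3471
Denominator Σ(y_t−ȳ)² = 94.7273
r_3 = -35.3471 / 94.7273 = -0.373

-0.373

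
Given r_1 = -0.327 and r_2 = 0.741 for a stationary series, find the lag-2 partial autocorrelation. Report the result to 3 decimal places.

φ_{22} = (r_2 − r_1²) / (1 − r_1²)
r_1² = (-0.327)² = 0.106929
Numerator = 0.741 − 0.1069 = 0.6341; denominator = 1 − 0.1069 = 0.8931
φ_{22} = 0.6341 / 0.8931 = 0.710

0.710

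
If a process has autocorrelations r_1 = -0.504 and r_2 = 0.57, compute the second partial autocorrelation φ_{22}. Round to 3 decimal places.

φ_{22} = (r_2 − r_1²) / (1 − r_1²)
r_1² = (-0.504)² = 0.254016
Numerator = 0.57 − 0.2540 = 0.3160; denominator = 1 − 0.2540 = 0.7460
φ_{22} = 0.3160 / 0.7460 = 0.424

0.424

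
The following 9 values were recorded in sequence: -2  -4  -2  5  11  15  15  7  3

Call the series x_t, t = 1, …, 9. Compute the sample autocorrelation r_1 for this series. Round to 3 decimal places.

Mean x̄ = (-2 − 4 − 2 + 5 + 11 + 15 + 15 + 7 + 3)/9 = 5.3333
Numerator Σ_{t=1}^{8}(x_t−x̄)(x_{t+1}−x̄) = 297.8889
Denominator Σ(x_t−x̄)² = 422.0000
r_1 = 297.8889 / 422.0000 = 0.706

0.706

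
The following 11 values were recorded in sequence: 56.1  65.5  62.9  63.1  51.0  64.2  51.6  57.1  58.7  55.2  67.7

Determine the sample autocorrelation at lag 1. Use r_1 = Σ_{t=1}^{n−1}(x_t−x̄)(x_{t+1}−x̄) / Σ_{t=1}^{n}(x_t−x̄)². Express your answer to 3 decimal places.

-0.334

Mean x̄ = (56.1 + 65.5 + 62.9 + 63.1 + 51.0 + 64.2 + 51.6 + 57.1 + 58.7 + 55.2 + 67.7)/11 = 59.3727
Numerator Σ_{t=1}^{10}(x_t−x̄)(x_{t+1}−x̄) = -107.1853
Denominator Σ(x_t−x̄)² = 320.7818
r_1 = -107.1853 / 320.7818 = -0.334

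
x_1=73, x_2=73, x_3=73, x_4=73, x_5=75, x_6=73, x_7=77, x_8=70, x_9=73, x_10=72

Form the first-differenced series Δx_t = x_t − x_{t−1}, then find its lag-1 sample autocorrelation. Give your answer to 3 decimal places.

-0.772

First differences Δx: 0, 0, 0, 2, -2, 4, -7, 3, -1
Mean of differences = -0.1111
Numerator Σ(Δx_t−Δx̄)(Δx_{t+1}−Δx̄) = -64.0123
Denominator Σ(Δx_t−Δx̄)² = 82.8889
r_1(Δx) = -64.0123 / 82.8889 = -0.772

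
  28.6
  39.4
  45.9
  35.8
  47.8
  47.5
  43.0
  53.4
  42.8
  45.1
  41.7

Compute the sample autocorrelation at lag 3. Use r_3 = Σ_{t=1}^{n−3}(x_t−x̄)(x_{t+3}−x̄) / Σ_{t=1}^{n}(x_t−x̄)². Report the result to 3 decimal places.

Mean x̄ = (28.6 + 39.4 + 45.9 + 35.8 + 47.8 + 47.5 + 43.0 + 53.4 + 42.8 + 45.1 + 41.7)/11 = 42.8182
Numerator Σ_{t=1}^{8}(x_t−x̄)(x_{t+3}−x̄) = 137.1236
Denominator Σ(x_t−x̄)² = 437.7964
r_3 = 137.1236 / 437.7964 = 0.313

0.313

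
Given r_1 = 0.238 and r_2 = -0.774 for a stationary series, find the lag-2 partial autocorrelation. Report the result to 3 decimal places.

φ_{22} = (r_2 − r_1²) / (1 − r_1²)
r_1² = (0.238)² = 0.056644
Numerator = -0.774 − 0.0566 = -0.8306; denominator = 1 − 0.0566 = 0.9434
φ_{22} = -0.8306 / 0.9434 = -0.881

-0.881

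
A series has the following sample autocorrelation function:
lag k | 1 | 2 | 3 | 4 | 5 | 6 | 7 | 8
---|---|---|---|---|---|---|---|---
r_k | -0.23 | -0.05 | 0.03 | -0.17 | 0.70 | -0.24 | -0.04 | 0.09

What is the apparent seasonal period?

5

The largest autocorrelation is r_5 = 0.70; the remaining lags stay at or below 0.09.
The dominant spike at lag 5 indicates a seasonal period of 5.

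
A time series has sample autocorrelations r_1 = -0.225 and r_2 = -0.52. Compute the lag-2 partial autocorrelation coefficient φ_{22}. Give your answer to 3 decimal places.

-0.601

φ_{22} = (r_2 − r_1²) / (1 − r_1²)
r_1² = (-0.225)² = 0.050625
Numerator = -0.52 − 0.0506 = -0.5706; denominator = 1 − 0.0506 = 0.9494
φ_{22} = -0.5706 / 0.9494 = -0.601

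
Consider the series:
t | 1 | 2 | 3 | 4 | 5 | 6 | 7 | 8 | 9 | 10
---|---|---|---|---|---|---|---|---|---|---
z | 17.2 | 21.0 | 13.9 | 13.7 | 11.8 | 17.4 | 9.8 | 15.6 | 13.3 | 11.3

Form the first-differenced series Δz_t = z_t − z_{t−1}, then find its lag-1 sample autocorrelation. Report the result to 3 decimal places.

First differences Δz: 3.8, -7.1, -0.2, -1.9, 5.6, -7.6, 5.8, -2.3, -2.0
Mean of differences = -0.6556
Numerator Σ(Δz_t−Δz̄)(Δz_{t+1}−Δz̄) = -136.6775
Denominator Σ(Δz_t−Δz̄)² = 196.6822
r_1(Δz) = -136.6775 / 196.6822 = -0.695

-0.695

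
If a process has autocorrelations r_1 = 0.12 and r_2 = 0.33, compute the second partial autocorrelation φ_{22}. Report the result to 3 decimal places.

0.320

φ_{22} = (r_2 − r_1²) / (1 − r_1²)
r_1² = (0.12)² = 0.0144
Numerator = 0.33 − 0.0144 = 0.3156; denominator = 1 − 0.0144 = 0.9856
φ_{22} = 0.3156 / 0.9856 = 0.320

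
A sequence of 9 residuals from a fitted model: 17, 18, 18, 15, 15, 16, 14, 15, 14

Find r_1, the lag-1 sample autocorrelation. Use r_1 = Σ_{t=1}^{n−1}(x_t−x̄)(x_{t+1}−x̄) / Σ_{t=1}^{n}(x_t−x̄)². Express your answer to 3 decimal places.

0.446

Mean x̄ = (17 + 18 + 18 + 15 + 15 + 16 + 14 + 15 + 14)/9 = 15.7778
Numerator Σ_{t=1}^{8}(x_t−x̄)(x_{t+1}−x̄) = 8.7284
Denominator Σ(x_t−x̄)² = 19.5556
r_1 = 8.7284 / 19.5556 = 0.446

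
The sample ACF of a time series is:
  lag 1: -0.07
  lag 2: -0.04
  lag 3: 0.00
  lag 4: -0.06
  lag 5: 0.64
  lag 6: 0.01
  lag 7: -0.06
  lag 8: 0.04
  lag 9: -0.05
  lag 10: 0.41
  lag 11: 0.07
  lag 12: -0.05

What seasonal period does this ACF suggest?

5

The largest autocorrelation is r_5 = 0.64, with a weaker echo at lag 10 (0.41); the remaining lags stay at or below 0.07.
The dominant spike at lag 5 indicates a seasonal period of 5.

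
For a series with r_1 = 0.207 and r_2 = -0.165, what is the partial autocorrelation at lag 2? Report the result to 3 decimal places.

φ_{22} = (r_2 − r_1²) / (1 − r_1²)
r_1² = (0.207)² = 0.042849
Numerator = -0.165 − 0.0428 = -0.2078; denominator = 1 − 0.0428 = 0.9572
φ_{22} = -0.2078 / 0.9572 = -0.217

-0.217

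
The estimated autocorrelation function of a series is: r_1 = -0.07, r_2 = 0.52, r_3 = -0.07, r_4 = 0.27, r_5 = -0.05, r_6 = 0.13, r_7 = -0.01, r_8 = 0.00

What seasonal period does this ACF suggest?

The largest autocorrelation is r_2 = 0.52, with a weaker echo at lag 4 (0.27); the remaining lags stay at or below 0.13.
The dominant spike at lag 2 indicates a seasonal period of 2.

2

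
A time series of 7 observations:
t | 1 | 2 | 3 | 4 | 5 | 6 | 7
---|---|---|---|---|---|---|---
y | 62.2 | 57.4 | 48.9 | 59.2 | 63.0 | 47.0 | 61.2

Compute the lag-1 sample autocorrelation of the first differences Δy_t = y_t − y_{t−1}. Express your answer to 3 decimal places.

-0.442

First differences Δy: -4.8, -8.5, 10.3, 3.8, -16.0, 14.2
Mean of differences = -0.1667
Numerator Σ(Δy_t−Δȳ)(Δy_{t+1}−Δȳ) = -297.3711
Denominator Σ(Δy_t−Δȳ)² = 673.2933
r_1(Δy) = -297.3711 / 673.2933 = -0.442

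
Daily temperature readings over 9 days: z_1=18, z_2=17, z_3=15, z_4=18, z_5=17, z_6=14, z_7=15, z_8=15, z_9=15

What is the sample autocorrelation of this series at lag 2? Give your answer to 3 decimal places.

-0.167

Mean z̄ = (18 + 17 + 15 + 18 + 17 + 14 + 15 + 15 + 15)/9 = 16.0000
Numerator Σ_{t=1}^{7}(z_t−z̄)(z_{t+2}−z̄) = -3.0000
Denominator Σ(z_t−z̄)² = 18.0000
r_2 = -3.0000 / 18.0000 = -0.167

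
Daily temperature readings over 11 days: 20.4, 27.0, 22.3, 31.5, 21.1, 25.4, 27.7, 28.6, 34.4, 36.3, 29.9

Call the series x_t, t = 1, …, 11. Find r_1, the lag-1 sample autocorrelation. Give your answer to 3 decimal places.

0.226

Mean x̄ = (20.4 + 27.0 + 22.3 + 31.5 + 21.1 + 25.4 + 27.7 + 28.6 + 34.4 + 36.3 + 29.9)/11 = 27.6909
Numerator Σ_{t=1}^{10}(x_t−x̄)(x_{t+1}−x̄) = 61.0854
Denominator Σ(x_t−x̄)² = 270.7291
r_1 = 61.0854 / 270.7291 = 0.226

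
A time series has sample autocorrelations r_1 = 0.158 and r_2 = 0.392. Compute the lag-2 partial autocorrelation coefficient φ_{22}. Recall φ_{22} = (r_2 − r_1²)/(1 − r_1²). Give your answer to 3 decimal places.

φ_{22} = (r_2 − r_1²) / (1 − r_1²)
r_1² = (0.158)² = 0.024964
Numerator = 0.392 − 0.0250 = 0.3670; denominator = 1 − 0.0250 = 0.9750
φ_{22} = 0.3670 / 0.9750 = 0.376

0.376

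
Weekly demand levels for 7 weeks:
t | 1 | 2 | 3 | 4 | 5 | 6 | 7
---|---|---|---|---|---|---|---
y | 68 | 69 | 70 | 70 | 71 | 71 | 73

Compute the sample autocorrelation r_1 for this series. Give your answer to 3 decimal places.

0.365

Mean ȳ = (68 + 69 + 70 + 70 + 71 + 71 + 73)/7 = 70.2857
Deviations from mean: -2.2857, -1.2857, -0.2857, -0.2857, 0.7143, 0.7143, 2.7143
Numerator Σ_{t=1}^{6}(y_t−ȳ)(y_{t+1}−ȳ) = 5.6327
Denominator Σ(y_t−ȳ)² = 15.4286
r_1 = 5.6327 / 15.4286 = 0.365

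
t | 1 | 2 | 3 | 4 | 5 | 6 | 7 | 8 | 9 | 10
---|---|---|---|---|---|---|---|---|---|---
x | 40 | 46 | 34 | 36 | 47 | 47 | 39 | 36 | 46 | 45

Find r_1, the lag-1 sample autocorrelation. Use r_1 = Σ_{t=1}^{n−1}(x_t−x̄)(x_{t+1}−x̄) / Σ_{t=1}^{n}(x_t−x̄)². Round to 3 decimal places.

Mean x̄ = (40 + 46 + 34 + 36 + 47 + 47 + 39 + 36 + 46 + 45)/10 = 41.6000
Numerator Σ_{t=1}^{9}(x_t−x̄)(x_{t+1}−x̄) = -8.1600
Denominator Σ(x_t−x̄)² = 238.4000
r_1 = -8.1600 / 238.4000 = -0.034

-0.034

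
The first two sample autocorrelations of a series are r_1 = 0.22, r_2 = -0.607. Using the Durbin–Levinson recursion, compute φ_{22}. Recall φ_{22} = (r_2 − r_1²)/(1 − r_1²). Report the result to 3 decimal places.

-0.689

φ_{22} = (r_2 − r_1²) / (1 − r_1²)
r_1² = (0.22)² = 0.0484
Numerator = -0.607 − 0.0484 = -0.6554; denominator = 1 − 0.0484 = 0.9516
φ_{22} = -0.6554 / 0.9516 = -0.689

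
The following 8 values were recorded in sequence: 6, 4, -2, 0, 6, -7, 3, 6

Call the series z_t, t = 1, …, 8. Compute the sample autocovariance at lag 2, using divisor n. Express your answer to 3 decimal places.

-6.250

Mean z̄ = (6 + 4 − 2 + 0 + 6 − 7 + 3 + 6)/8 = 2.0000
Σ_{t=1}^{6}(z_t−z̄)(z_{t+2}−z̄) = -50.0000
γ_2 = -50.0000 / 8 = -6.250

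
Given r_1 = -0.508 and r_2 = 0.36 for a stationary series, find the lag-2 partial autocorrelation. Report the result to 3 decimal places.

φ_{22} = (r_2 − r_1²) / (1 − r_1²)
r_1² = (-0.508)² = 0.258064
Numerator = 0.36 − 0.2581 = 0.1019; denominator = 1 − 0.2581 = 0.7419
φ_{22} = 0.1019 / 0.7419 = 0.137

0.137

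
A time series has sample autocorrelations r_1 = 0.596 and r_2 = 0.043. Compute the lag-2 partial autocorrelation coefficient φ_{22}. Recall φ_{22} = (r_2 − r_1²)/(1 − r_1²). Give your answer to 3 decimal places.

φ_{22} = (r_2 − r_1²) / (1 − r_1²)
r_1² = (0.596)² = 0.355216
Numerator = 0.043 − 0.3552 = -0.3122; denominator = 1 − 0.3552 = 0.6448
φ_{22} = -0.3122 / 0.6448 = -0.484

-0.484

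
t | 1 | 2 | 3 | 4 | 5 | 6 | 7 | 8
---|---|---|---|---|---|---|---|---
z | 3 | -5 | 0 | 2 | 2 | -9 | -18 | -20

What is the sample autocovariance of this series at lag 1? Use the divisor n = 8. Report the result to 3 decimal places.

Mean z̄ = (3 − 5 + 0 + 2 + 2 − 9 − 18 − 20)/8 = -5.6250
Deviations: 8.6250, 0.6250, 5.6250, 7.6250, 7.6250, -3.3750, -12.3750, -14.3750
Σ_{t=1}^{7}(z_t−z̄)(z_{t+1}−z̄) = 303.8594
γ_1 = 303.8594 / 8 = 37.982

37.982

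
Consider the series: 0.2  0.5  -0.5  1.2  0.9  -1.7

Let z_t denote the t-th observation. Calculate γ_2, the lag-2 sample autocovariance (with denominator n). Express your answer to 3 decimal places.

-0.347

Mean z̄ = (0.2 + 0.5 − 0.5 + 1.2 + 0.9 − 1.7)/6 = 0.1000
Σ_{t=1}^{4}(z_t−z̄)(z_{t+2}−z̄) = -2.0800
γ_2 = -2.0800 / 6 = -0.347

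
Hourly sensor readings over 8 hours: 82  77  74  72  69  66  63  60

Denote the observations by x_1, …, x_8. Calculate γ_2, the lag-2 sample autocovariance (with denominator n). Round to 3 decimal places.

Mean x̄ = (82 + 77 + 74 + 72 + 69 + 66 + 63 + 60)/8 = 70.3750
Deviations: 11.6250, 6.6250, 3.6250, 1.6250, -1.3750, -4.3750, -7.3750, -10.3750
Σ_{t=1}^{6}(x_t−x̄)(x_{t+2}−x̄) = 96.3438
γ_2 = 96.3438 / 8 = 12.043

12.043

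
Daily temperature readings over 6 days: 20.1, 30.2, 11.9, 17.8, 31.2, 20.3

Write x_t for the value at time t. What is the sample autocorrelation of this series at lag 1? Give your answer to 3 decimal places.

-0.396

Mean x̄ = (20.1 + 30.2 + 11.9 + 17.8 + 31.2 + 20.3)/6 = 21.9167
Deviations from mean: -1.8167, 8.2833, -10.0167, -4.1167, 9.2833, -1.6167
Σ(x_t−x̄)(x_{t+1}−x̄) = (-15.0481) + (-82.9714) + (41.2353) + (-38.2164) + (-15.0081) = -110.0086
Denominator Σ(x_t−x̄)² = 277.9883
r_1 = -110.0086 / 277.9883 = -0.396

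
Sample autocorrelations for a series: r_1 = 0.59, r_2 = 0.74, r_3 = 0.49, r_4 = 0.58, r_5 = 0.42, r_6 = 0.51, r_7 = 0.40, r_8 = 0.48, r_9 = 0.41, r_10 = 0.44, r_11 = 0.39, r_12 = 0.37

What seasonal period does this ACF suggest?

2

The largest autocorrelation is r_2 = 0.74; the remaining lags stay at or below 0.59.
The dominant spike at lag 2 indicates a seasonal period of 2.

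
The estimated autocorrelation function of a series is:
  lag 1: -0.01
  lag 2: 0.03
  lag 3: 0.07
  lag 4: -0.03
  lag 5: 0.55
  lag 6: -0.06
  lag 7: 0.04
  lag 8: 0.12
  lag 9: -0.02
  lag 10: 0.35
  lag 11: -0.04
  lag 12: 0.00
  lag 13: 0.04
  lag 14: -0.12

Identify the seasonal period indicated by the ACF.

5

The largest autocorrelation is r_5 = 0.55, with a weaker echo at lag 10 (0.35); the remaining lags stay at or below 0.12.
The dominant spike at lag 5 indicates a seasonal period of 5.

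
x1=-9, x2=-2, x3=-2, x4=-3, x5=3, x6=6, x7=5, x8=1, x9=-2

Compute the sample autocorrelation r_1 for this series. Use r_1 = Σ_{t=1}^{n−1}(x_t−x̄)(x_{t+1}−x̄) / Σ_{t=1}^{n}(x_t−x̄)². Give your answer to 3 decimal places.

0.422

Mean x̄ = (-9 − 2 − 2 − 3 + 3 + 6 + 5 + 1 − 2)/9 = -0.3333
Numerator Σ_{t=1}^{8}(x_t−x̄)(x_{t+1}−x̄) = 72.5556
Denominator Σ(x_t−x̄)² = 172.0000
r_1 = 72.5556 / 172.0000 = 0.422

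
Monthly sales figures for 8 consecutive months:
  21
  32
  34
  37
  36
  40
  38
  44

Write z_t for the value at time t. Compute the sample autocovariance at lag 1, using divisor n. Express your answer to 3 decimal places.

11.273

Mean z̄ = (21 + 32 + 34 + 37 + 36 + 40 + 38 + 44)/8 = 35.2500
Deviations: -14.2500, -3.2500, -1.2500, 1.7500, 0.7500, 4.7500, 2.7500, 8.7500
Σ_{t=1}^{7}(z_t−z̄)(z_{t+1}−z̄) = 90.1875
γ_1 = 90.1875 / 8 = 11.273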